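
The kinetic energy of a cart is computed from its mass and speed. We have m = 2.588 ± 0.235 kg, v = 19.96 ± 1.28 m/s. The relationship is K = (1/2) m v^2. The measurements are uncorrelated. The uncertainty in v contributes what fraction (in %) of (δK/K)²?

66.6%

(δK/K)² = (1·δm/m)² + (2·δv/v)²
  m term: (1×0.0908)² = 0.00825
  v term: (2×0.0641)² = 0.0164
Total = 0.0247. Share from v = 0.0164/0.0247 = 0.666.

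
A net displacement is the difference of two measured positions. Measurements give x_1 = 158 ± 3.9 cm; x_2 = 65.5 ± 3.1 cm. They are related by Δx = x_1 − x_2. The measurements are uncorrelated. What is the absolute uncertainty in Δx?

4.98 cm

Each term contributes (cᵢ δxᵢ)² to (δΔx)²:
  (δx_1)² = 15.2;  (δx_2)² = 9.61
δΔx = √(24.8) = 4.98 cm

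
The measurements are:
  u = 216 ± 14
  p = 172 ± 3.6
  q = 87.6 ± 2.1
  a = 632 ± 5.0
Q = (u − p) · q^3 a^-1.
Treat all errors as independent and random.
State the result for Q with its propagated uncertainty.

Let w = u − p = 44.0. δw = √(δu² + δp²) = √(196 + 13.0) = 14.5, so δw/w = 0.329.
Q is then a monomial in w, q, a:
δQ/Q = √((δw/w)² + (3·δq/q)² + (-1·δa/a)²) = √(0.108 + 0.00517 + 6.26e-05) = 0.336
Q = 46800, so δQ = 0.336 × 46800 = 15700.

46800 ± 15700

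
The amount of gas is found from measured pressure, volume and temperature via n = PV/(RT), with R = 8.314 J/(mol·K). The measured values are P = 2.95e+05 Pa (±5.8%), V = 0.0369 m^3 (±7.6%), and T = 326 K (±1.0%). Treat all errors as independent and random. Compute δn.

For a monomial n ∝ P, V, T^-1, fractional errors add in quadrature:
  (1·δP/P)² = (1×0.0580)² = 0.00336;  (1·δV/V)² = (1×0.0760)² = 0.00578;  (-1·δT/T)² = (-1×0.0100)² = 0.000100
δn/n = √(0.00924) = 0.0961
n = 4.02 mol, so δn = 0.0961 × 4.02 = 0.386 mol.

0.386 mol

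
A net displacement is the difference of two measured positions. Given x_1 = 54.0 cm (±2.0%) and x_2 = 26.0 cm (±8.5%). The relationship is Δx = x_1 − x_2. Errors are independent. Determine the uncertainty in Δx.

2.46 cm

Absolute uncertainties add in quadrature for a linear combination:
  (δx_1)² = 1.17;  (δx_2)² = 4.88
δΔx = √(6.05) = 2.46 cm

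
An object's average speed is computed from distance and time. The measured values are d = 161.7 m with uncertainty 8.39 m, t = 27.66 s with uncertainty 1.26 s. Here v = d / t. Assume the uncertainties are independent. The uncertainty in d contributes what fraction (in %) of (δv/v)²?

(δv/v)² = (1·δd/d)² + (-1·δt/t)²
  d term: (1×0.0519)² = 0.00269
  t term: (-1×0.0456)² = 0.00208
Total = 0.00477. Share from d = 0.00269/0.00477 = 0.565.

56.5%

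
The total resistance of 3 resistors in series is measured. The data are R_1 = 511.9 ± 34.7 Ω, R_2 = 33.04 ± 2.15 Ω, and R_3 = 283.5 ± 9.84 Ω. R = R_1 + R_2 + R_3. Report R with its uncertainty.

828.4 ± 36.1 Ω

R is a linear combination, so absolute uncertainties add in quadrature:
  (δR_1)² = 1200;  (δR_2)² = 4.62;  (δR_3)² = 96.8
δR = √(1310) = 36.1 Ω
R = 828.4 Ω.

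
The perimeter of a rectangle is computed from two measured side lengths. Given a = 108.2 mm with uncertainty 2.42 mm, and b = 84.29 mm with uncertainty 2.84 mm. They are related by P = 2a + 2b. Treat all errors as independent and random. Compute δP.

7.46 mm

Absolute uncertainties add in quadrature for a linear combination:
  (2·δa)² = 23.4;  (2·δb)² = 32.3
δP = √(55.7) = 7.46 mm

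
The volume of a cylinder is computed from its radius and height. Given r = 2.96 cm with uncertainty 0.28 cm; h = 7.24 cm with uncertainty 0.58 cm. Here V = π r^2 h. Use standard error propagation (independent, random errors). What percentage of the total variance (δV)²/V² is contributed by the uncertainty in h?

15.2%

(δV/V)² = (2·δr/r)² + (1·δh/h)²
  r term: (2×0.0946)² = 0.0358
  h term: (1×0.0801)² = 0.00642
Total = 0.0422. Share from h = 0.00642/0.0422 = 0.152.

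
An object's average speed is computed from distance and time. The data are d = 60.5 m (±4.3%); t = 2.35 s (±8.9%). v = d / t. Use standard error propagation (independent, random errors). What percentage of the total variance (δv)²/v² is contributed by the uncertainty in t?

81.1%

(δv/v)² = (1·δd/d)² + (-1·δt/t)²
  d term: (1×0.0430)² = 0.00185
  t term: (-1×0.0890)² = 0.00792
Total = 0.00977. Share from t = 0.00792/0.00977 = 0.811.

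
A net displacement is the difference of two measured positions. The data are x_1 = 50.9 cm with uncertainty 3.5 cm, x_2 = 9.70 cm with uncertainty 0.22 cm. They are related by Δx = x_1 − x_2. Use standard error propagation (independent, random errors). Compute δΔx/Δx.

0.0851

Sums and differences: (δΔx)² = Σ (cᵢ δxᵢ)².
  (δx_1)² = 12.2;  (δx_2)² = 0.0484
δΔx = √(12.3) = 3.51 cm
Δx = 41.2 cm, so δΔx/Δx = 3.51/41.2 = 0.0851.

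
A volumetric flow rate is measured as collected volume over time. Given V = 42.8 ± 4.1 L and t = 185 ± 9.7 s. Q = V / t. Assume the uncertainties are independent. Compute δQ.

0.0253 L/s

Each factor contributes (exponent × relative error)² to (δQ/Q)²:
  (1·δV/V)² = (1×0.0958)² = 0.00918;  (-1·δt/t)² = (-1×0.0524)² = 0.00275
δQ/Q = √(0.0119) = 0.109
Q = 0.231 L/s, so δQ = 0.109 × 0.231 = 0.0253 L/s.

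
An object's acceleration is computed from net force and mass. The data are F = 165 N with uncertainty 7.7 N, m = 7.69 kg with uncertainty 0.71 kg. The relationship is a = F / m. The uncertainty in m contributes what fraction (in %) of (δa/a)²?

(δa/a)² = (1·δF/F)² + (-1·δm/m)²
  F term: (1×0.0467)² = 0.00218
  m term: (-1×0.0923)² = 0.00852
Total = 0.0107. Share from m = 0.00852/0.0107 = 0.797.

79.7%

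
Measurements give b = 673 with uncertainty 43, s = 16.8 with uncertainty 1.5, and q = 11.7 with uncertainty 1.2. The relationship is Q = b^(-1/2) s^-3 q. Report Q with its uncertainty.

Since Q is a product/quotient, work with relative uncertainties:
  (−½·δb/b)² = (-0.5×0.0639)² = 0.00102;  (-3·δs/s)² = (-3×0.0893)² = 0.0717;  (1·δq/q)² = (1×0.103)² = 0.0105
δQ/Q = √(0.0833) = 0.289
Q = 9.51e-05, so δQ = 0.289 × 9.51e-05 = 2.74e-05.

(9.51 ± 2.74) × 10^-5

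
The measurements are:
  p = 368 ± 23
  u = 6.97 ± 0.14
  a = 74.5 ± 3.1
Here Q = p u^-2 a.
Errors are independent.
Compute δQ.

48.1

Each factor contributes (exponent × relative error)² to (δQ/Q)²:
  (1·δp/p)² = (1×0.0625)² = 0.00391;  (-2·δu/u)² = (-2×0.0201)² = 0.00161;  (1·δa/a)² = (1×0.0416)² = 0.00173
δQ/Q = √(0.00725) = 0.0852
Q = 564, so δQ = 0.0852 × 564 = 48.1.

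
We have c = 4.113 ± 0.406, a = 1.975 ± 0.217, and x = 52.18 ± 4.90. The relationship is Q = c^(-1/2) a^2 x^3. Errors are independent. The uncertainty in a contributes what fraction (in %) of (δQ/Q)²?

(δQ/Q)² = (−½·δc/c)² + (2·δa/a)² + (3·δx/x)²
  c term: (-0.5×0.0987)² = 0.00244
  a term: (2×0.110)² = 0.0483
  x term: (3×0.0939)² = 0.0794
Total = 0.130. Share from a = 0.0483/0.130 = 0.371.

37.1%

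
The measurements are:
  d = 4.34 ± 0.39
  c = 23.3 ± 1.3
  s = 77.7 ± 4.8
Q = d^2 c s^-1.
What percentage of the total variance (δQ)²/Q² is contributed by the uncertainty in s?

9.73%

(δQ/Q)² = (2·δd/d)² + (1·δc/c)² + (-1·δs/s)²
  d term: (2×0.0899)² = 0.0323
  c term: (1×0.0558)² = 0.00311
  s term: (-1×0.0618)² = 0.00382
Total = 0.0392. Share from s = 0.00382/0.0392 = 0.0973.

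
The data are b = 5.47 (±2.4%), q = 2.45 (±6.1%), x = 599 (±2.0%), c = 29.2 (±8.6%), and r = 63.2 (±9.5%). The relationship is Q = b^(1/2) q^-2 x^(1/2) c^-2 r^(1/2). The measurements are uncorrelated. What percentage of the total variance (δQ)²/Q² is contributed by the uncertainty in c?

63.0%

(δQ/Q)² = (½·δb/b)² + (-2·δq/q)² + (½·δx/x)² + (-2·δc/c)² + (½·δr/r)²
  b term: (0.5×0.0240)² = 0.000144
  q term: (-2×0.0610)² = 0.0149
  x term: (0.5×0.0200)² = 0.000100
  c term: (-2×0.0860)² = 0.0296
  r term: (0.5×0.0950)² = 0.00226
Total = 0.0470. Share from c = 0.0296/0.0470 = 0.630.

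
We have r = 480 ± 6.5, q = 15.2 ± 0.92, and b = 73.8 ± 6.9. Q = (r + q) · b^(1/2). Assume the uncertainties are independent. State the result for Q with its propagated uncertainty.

4250 ± 207

Let u = r + q = 495. δu = √(δr² + δq²) = √(42.2 + 0.846) = 6.56, so δu/u = 0.0133.
Q is then a monomial in u, b:
δQ/Q = √((δu/u)² + (½·δb/b)²) = √(0.000176 + 0.00219) = 0.0486
Q = 4250, so δQ = 0.0486 × 4250 = 207.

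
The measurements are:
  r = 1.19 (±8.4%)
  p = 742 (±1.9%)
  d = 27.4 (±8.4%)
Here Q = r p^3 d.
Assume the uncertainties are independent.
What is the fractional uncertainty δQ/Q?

0.132

Products/powers → add relative errors in quadrature, weighted by exponent:
  (1·δr/r)² = (1×0.0840)² = 0.00706;  (3·δp/p)² = (3×0.0190)² = 0.00325;  (1·δd/d)² = (1×0.0840)² = 0.00706
δQ/Q = √(0.0174) = 0.132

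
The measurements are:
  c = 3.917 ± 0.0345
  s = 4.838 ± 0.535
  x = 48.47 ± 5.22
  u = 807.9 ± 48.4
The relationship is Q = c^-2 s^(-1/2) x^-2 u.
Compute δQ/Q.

Relative error in a monomial: (δQ/Q)² = Σ (nᵢ · δxᵢ/xᵢ)².
  (-2·δc/c)² = (-2×0.00881)² = 0.000310;  (−½·δs/s)² = (-0.5×0.111)² = 0.00306;  (-2·δx/x)² = (-2×0.108)² = 0.0464;  (1·δu/u)² = (1×0.0599)² = 0.00359
δQ/Q = √(0.0533) = 0.231

0.231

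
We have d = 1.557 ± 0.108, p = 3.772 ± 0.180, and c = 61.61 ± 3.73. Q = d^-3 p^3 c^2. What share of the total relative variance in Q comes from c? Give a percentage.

(δQ/Q)² = (-3·δd/d)² + (3·δp/p)² + (2·δc/c)²
  d term: (-3×0.0694)² = 0.0433
  p term: (3×0.0477)² = 0.0205
  c term: (2×0.0605)² = 0.0147
Total = 0.0785. Share from c = 0.0147/0.0785 = 0.187.

18.7%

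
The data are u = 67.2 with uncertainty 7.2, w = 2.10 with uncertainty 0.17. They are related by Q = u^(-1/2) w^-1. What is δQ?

Products/powers → add relative errors in quadrature, weighted by exponent:
  (−½·δu/u)² = (-0.5×0.107)² = 0.00287;  (-1·δw/w)² = (-1×0.0810)² = 0.00655
δQ/Q = √(0.00942) = 0.0971
Q = 0.0581, so δQ = 0.0971 × 0.0581 = 0.00564.

0.00564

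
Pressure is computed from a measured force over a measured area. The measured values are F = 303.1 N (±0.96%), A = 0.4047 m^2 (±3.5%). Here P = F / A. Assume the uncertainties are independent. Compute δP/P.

0.0363

Products/powers → add relative errors in quadrature, weighted by exponent:
  (1·δF/F)² = (1×0.00960)² = 9.22e-05;  (-1·δA/A)² = (-1×0.0350)² = 0.00123
δP/P = √(0.00132) = 0.0363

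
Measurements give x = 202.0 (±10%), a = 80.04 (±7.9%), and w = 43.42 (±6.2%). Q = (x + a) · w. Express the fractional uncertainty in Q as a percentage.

9.73%

Let u = x + a = 282.0. δu = √(δx² + δa²) = √(408 + 40.0) = 21.2, so δu/u = 0.0750.
Q is then a monomial in u, w:
δQ/Q = √((δu/u)² + (1·δw/w)²) = √(0.00563 + 0.00384) = 0.0973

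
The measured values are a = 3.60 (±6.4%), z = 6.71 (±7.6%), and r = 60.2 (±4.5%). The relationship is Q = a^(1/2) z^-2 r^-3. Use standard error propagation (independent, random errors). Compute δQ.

Each factor contributes (exponent × relative error)² to (δQ/Q)²:
  (½·δa/a)² = (0.5×0.0640)² = 0.00102;  (-2·δz/z)² = (-2×0.0760)² = 0.0231;  (-3·δr/r)² = (-3×0.0450)² = 0.0182
δQ/Q = √(0.0424) = 0.206
Q = 1.93e-07, so δQ = 0.206 × 1.93e-07 = 3.98e-08.

3.98e-08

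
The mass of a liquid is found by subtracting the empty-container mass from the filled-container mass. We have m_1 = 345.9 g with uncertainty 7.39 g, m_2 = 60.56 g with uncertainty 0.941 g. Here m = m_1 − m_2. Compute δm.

7.45 g

m is a linear combination, so absolute uncertainties add in quadrature:
  (δm_1)² = 54.6;  (δm_2)² = 0.885
δm = √(55.5) = 7.45 g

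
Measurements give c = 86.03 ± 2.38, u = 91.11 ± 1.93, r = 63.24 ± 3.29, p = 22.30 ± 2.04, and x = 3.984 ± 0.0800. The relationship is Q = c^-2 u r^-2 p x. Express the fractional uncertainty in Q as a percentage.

For a monomial Q ∝ c^-2, u, r^-2, p, x, fractional errors add in quadrature:
  (-2·δc/c)² = (-2×0.0277)² = 0.00306;  (1·δu/u)² = (1×0.0212)² = 0.000449;  (-2·δr/r)² = (-2×0.0520)² = 0.0108;  (1·δp/p)² = (1×0.0915)² = 0.00837;  (1·δx/x)² = (1×0.0201)² = 0.000403
δQ/Q = √(0.0231) = 0.152

15.2%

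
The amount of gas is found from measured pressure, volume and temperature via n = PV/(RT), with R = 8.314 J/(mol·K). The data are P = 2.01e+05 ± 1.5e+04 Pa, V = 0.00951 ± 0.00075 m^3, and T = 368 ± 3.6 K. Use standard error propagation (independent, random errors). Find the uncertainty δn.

n is a product of powers, so relative uncertainties combine in quadrature:
  (1·δP/P)² = (1×0.0746)² = 0.00557;  (1·δV/V)² = (1×0.0789)² = 0.00622;  (-1·δT/T)² = (-1×0.00978)² = 9.57e-05
δn/n = √(0.0119) = 0.109
n = 0.625 mol, so δn = 0.109 × 0.625 = 0.0681 mol.

0.0681 mol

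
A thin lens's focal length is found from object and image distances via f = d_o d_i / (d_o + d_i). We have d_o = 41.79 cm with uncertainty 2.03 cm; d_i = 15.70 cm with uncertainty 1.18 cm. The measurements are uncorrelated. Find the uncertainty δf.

∂f/∂d_o = (d_i/(d_o+d_i))² = 0.0746;  ∂f/∂d_i = (d_o/(d_o+d_i))² = 0.528
δf = √((∂f/∂d_o · δd_o)² + (∂f/∂d_i · δd_i)²) = √(0.0229 + 0.389) = 0.642 cm

0.642 cm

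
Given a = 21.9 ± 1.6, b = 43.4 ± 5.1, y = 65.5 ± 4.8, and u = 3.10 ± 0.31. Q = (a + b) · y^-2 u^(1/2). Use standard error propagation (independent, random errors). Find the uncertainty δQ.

Let w = a + b = 65.3. δw = √(δa² + δb²) = √(2.56 + 26.0) = 5.35, so δw/w = 0.0819.
Q is then a monomial in w, y, u:
δQ/Q = √((δw/w)² + (-2·δy/y)² + (½·δu/u)²) = √(0.00670 + 0.0215 + 0.00250) = 0.175
Q = 0.0268, so δQ = 0.175 × 0.0268 = 0.00469.

0.00469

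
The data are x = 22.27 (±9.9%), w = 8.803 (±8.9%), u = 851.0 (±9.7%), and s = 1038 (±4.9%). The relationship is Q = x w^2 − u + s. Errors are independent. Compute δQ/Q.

Let p = x·w^2 = 1726. δp/p = √((1·δx/x)² + (2·δw/w)²) = √(0.00980 + 0.0317) = 0.204, so δp = 352.
Q = p − u + s: δQ = √(δp² + δu² + δs²) = √(1.24e+05 + 6810 + 2590) = 365
Q = 1913, so δQ/Q = 365/1913 = 0.191.

0.191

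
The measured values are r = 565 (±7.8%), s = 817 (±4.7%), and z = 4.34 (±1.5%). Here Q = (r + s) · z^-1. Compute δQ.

14.3

Let u = r + s = 1380. δu = √(δr² + δs²) = √(1940 + 1470) = 58.5, so δu/u = 0.0423.
Q is then a monomial in u, z:
δQ/Q = √((δu/u)² + (-1·δz/z)²) = √(0.00179 + 0.000225) = 0.0449
Q = 318, so δQ = 0.0449 × 318 = 14.3.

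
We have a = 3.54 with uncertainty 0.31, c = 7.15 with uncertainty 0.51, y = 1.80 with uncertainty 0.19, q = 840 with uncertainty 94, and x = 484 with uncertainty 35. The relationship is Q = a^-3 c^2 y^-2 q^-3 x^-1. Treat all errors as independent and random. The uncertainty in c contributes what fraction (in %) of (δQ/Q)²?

8.08%

(δQ/Q)² = (-3·δa/a)² + (2·δc/c)² + (-2·δy/y)² + (-3·δq/q)² + (-1·δx/x)²
  a term: (-3×0.0876)² = 0.0690
  c term: (2×0.0713)² = 0.0204
  y term: (-2×0.106)² = 0.0446
  q term: (-3×0.112)² = 0.113
  x term: (-1×0.0723)² = 0.00523
Total = 0.252. Share from c = 0.0204/0.252 = 0.0808.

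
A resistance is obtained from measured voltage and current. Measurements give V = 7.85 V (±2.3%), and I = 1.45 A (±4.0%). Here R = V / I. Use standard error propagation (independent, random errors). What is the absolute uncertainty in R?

0.250 Ω

For a monomial R ∝ V, I^-1, fractional errors add in quadrature:
  (1·δV/V)² = (1×0.0230)² = 0.000529;  (-1·δI/I)² = (-1×0.0400)² = 0.00160
δR/R = √(0.00213) = 0.0461
R = 5.41 Ω, so δR = 0.0461 × 5.41 = 0.250 Ω.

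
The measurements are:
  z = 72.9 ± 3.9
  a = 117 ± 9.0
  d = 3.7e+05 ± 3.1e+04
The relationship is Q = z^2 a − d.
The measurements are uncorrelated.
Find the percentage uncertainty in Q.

Let p = z^2·a = 6.22e+05. δp/p = √((2·δz/z)² + (1·δa/a)²) = √(0.0114 + 0.00592) = 0.132, so δp = 81900.
Q = p − d: δQ = √(δp² + δd²) = √(6.71e+09 + 9.61e+08) = 87600
Q = 2.52e+05, so δQ/Q = 87600/2.52e+05 = 0.348.

34.8%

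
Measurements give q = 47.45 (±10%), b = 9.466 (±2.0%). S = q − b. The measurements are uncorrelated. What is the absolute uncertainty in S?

Each term contributes (cᵢ δxᵢ)² to (δS)²:
  (δq)² = 22.5;  (δb)² = 0.0358
δS = √(22.6) = 4.75

4.75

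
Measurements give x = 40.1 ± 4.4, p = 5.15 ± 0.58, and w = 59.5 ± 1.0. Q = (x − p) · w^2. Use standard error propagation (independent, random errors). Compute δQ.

16300

Let u = x − p = 35.0. δu = √(δx² + δp²) = √(19.4 + 0.336) = 4.44, so δu/u = 0.127.
Q is then a monomial in u, w:
δQ/Q = √((δu/u)² + (2·δw/w)²) = √(0.0161 + 0.00113) = 0.131
Q = 1.24e+05, so δQ = 0.131 × 1.24e+05 = 16300.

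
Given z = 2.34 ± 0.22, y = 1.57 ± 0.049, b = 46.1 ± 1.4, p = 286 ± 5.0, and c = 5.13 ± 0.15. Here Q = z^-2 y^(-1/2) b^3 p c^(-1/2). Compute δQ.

3.8e+05

Each factor contributes (exponent × relative error)² to (δQ/Q)²:
  (-2·δz/z)² = (-2×0.0940)² = 0.0354;  (−½·δy/y)² = (-0.5×0.0312)² = 0.000244;  (3·δb/b)² = (3×0.0304)² = 0.00830;  (1·δp/p)² = (1×0.0175)² = 0.000306;  (−½·δc/c)² = (-0.5×0.0292)² = 0.000214
δQ/Q = √(0.0444) = 0.211
Q = 1.8e+06, so δQ = 0.211 × 1.8e+06 = 3.8e+05.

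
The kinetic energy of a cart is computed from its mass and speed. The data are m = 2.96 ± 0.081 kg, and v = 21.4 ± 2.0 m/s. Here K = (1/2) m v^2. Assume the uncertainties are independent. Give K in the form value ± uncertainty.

Since K is a product/quotient, work with relative uncertainties:
  (1·δm/m)² = (1×0.0274)² = 0.000749;  (2·δv/v)² = (2×0.0935)² = 0.0349
δK/K = √(0.0357) = 0.189
K = 678 J, so δK = 0.189 × 678 = 128 J.

678 ± 128 J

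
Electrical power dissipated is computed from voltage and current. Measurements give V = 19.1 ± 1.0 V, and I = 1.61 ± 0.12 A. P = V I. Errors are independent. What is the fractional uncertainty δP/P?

Products/powers → add relative errors in quadrature, weighted by exponent:
  (1·δV/V)² = (1×0.0524)² = 0.00274;  (1·δI/I)² = (1×0.0745)² = 0.00556
δP/P = √(0.00830) = 0.0911

0.0911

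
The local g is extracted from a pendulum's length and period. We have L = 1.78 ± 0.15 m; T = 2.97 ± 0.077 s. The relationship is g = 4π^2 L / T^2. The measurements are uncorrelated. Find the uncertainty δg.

g is a product of powers, so relative uncertainties combine in quadrature:
  (1·δL/L)² = (1×0.0843)² = 0.00710;  (-2·δT/T)² = (-2×0.0259)² = 0.00269
δg/g = √(0.00979) = 0.0989
g = 7.97 m/s^2, so δg = 0.0989 × 7.97 = 0.788 m/s^2.

0.788 m/s^2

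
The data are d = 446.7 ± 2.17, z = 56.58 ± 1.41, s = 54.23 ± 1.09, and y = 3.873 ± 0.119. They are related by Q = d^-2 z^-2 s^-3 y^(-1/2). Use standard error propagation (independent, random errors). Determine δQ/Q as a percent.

Q is a product of powers, so relative uncertainties combine in quadrature:
  (-2·δd/d)² = (-2×0.00486)² = 9.44e-05;  (-2·δz/z)² = (-2×0.0249)² = 0.00248;  (-3·δs/s)² = (-3×0.0201)² = 0.00364;  (−½·δy/y)² = (-0.5×0.0307)² = 0.000236
δQ/Q = √(0.00645) = 0.0803

8.03%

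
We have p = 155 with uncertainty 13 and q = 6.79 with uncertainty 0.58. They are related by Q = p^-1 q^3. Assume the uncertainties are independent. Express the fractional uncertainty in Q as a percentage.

Relative error in a monomial: (δQ/Q)² = Σ (nᵢ · δxᵢ/xᵢ)².
  (-1·δp/p)² = (-1×0.0839)² = 0.00703;  (3·δq/q)² = (3×0.0854)² = 0.0657
δQ/Q = √(0.0727) = 0.270

27.0%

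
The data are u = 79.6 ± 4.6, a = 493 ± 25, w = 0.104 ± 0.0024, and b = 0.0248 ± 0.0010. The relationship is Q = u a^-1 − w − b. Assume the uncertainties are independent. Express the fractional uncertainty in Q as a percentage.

38.8%

Let p = u·a^-1 = 0.161. δp/p = √((1·δu/u)² + (-1·δa/a)²) = √(0.00334 + 0.00257) = 0.0769, so δp = 0.0124.
Q = p − w − b: δQ = √(δp² + δw² + δb²) = √(0.000154 + 5.76e-06 + 1e-06) = 0.0127
Q = 0.0327, so δQ/Q = 0.0127/0.0327 = 0.388.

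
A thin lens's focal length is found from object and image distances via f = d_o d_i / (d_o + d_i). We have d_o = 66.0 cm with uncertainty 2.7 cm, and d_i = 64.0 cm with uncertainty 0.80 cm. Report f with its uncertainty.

32.5 ± 0.686 cm

∂f/∂d_o = (d_i/(d_o+d_i))² = 0.242;  ∂f/∂d_i = (d_o/(d_o+d_i))² = 0.258
δf = √((∂f/∂d_o · δd_o)² + (∂f/∂d_i · δd_i)²) = √(0.428 + 0.0425) = 0.686 cm
f = 32.5 cm.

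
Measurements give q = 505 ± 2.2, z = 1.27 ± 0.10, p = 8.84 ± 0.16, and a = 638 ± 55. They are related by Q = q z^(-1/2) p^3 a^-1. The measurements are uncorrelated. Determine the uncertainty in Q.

53.0

Products/powers → add relative errors in quadrature, weighted by exponent:
  (1·δq/q)² = (1×0.00436)² = 1.9e-05;  (−½·δz/z)² = (-0.5×0.0787)² = 0.00155;  (3·δp/p)² = (3×0.0181)² = 0.00295;  (-1·δa/a)² = (-1×0.0862)² = 0.00743
δQ/Q = √(0.0119) = 0.109
Q = 485, so δQ = 0.109 × 485 = 53.0.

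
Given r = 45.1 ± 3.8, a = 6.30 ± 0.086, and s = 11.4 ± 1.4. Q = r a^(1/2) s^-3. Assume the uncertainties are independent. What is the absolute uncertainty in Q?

For a monomial Q ∝ r, a^(1/2), s^-3, fractional errors add in quadrature:
  (1·δr/r)² = (1×0.0843)² = 0.00710;  (½·δa/a)² = (0.5×0.0137)² = 4.66e-05;  (-3·δs/s)² = (-3×0.123)² = 0.136
δQ/Q = √(0.143) = 0.378
Q = 0.0764, so δQ = 0.378 × 0.0764 = 0.0289.

0.0289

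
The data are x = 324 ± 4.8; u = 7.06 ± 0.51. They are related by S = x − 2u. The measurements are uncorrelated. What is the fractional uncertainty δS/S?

Each term contributes (cᵢ δxᵢ)² to (δS)²:
  (δx)² = 23.0;  (2·δu)² = 1.04
δS = √(24.1) = 4.91
S = 310, so δS/S = 4.91/310 = 0.0158.

0.0158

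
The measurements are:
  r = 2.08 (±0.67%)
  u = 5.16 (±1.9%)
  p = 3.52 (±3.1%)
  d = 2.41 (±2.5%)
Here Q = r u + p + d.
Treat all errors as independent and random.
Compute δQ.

Let w = r·u = 10.7. δw/w = √((1·δr/r)² + (1·δu/u)²) = √(4.49e-05 + 0.000361) = 0.0201, so δw = 0.216.
Q = w + p + d: δQ = √(δw² + δp² + δd²) = √(0.0468 + 0.0119 + 0.00363) = 0.250

0.250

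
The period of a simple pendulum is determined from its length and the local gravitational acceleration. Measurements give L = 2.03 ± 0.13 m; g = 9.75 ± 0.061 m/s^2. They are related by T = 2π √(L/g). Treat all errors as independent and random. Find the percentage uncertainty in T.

Relative error in a monomial: (δT/T)² = Σ (nᵢ · δxᵢ/xᵢ)².
  (½·δL/L)² = (0.5×0.0640)² = 0.00103;  (−½·δg/g)² = (-0.5×0.00626)² = 9.79e-06
δT/T = √(0.00104) = 0.0322

3.22%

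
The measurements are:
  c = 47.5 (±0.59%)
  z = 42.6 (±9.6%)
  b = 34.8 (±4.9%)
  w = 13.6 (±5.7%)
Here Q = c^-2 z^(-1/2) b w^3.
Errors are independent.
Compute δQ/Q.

For a monomial Q ∝ c^-2, z^(-1/2), b, w^3, fractional errors add in quadrature:
  (-2·δc/c)² = (-2×0.00590)² = 0.000139;  (−½·δz/z)² = (-0.5×0.0960)² = 0.00230;  (1·δb/b)² = (1×0.0490)² = 0.00240;  (3·δw/w)² = (3×0.0570)² = 0.0292
δQ/Q = √(0.0341) = 0.185

0.185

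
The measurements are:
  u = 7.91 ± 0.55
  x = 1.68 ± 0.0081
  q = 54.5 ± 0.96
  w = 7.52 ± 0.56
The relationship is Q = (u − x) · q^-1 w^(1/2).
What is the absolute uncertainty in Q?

Let h = u − x = 6.23. δh = √(δu² + δx²) = √(0.303 + 6.56e-05) = 0.550, so δh/h = 0.0883.
Q is then a monomial in h, q, w:
δQ/Q = √((δh/h)² + (-1·δq/q)² + (½·δw/w)²) = √(0.00780 + 0.000310 + 0.00139) = 0.0974
Q = 0.313, so δQ = 0.0974 × 0.313 = 0.0305.

0.0305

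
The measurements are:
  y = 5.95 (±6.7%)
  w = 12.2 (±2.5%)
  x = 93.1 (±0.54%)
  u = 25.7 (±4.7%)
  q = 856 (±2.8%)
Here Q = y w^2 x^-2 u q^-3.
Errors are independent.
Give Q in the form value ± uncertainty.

Each factor contributes (exponent × relative error)² to (δQ/Q)²:
  (1·δy/y)² = (1×0.0670)² = 0.00449;  (2·δw/w)² = (2×0.0250)² = 0.00250;  (-2·δx/x)² = (-2×0.00540)² = 0.000117;  (1·δu/u)² = (1×0.0470)² = 0.00221;  (-3·δq/q)² = (-3×0.0280)² = 0.00706
δQ/Q = √(0.0164) = 0.128
Q = 4.19e-09, so δQ = 0.128 × 4.19e-09 = 5.36e-10.

(4.19 ± 0.536) × 10^-9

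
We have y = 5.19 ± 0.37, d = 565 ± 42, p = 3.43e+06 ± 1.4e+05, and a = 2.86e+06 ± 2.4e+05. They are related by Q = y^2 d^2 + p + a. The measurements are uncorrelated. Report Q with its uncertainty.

Let w = y^2·d^2 = 8.6e+06. δw/w = √((2·δy/y)² + (2·δd/d)²) = √(0.0203 + 0.0221) = 0.206, so δw = 1.77e+06.
Q = w + p + a: δQ = √(δw² + δp² + δa²) = √(3.14e+12 + 1.96e+10 + 5.76e+10) = 1.79e+06
Q = 1.49e+07.

(1.49 ± 0.179) × 10^7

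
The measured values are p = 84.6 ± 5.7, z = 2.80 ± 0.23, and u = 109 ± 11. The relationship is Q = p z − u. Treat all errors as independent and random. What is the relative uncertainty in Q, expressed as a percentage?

Let w = p·z = 237. δw/w = √((1·δp/p)² + (1·δz/z)²) = √(0.00454 + 0.00675) = 0.106, so δw = 25.2.
Q = w − u: δQ = √(δw² + δu²) = √(633 + 121) = 27.5
Q = 128, so δQ/Q = 27.5/128 = 0.215.

21.5%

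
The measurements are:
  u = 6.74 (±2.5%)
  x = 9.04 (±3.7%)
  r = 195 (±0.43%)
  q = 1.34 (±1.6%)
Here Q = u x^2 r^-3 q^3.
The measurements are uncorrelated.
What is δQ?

1.65e-05

Since Q is a product/quotient, work with relative uncertainties:
  (1·δu/u)² = (1×0.0250)² = 0.000625;  (2·δx/x)² = (2×0.0370)² = 0.00548;  (-3·δr/r)² = (-3×0.00430)² = 0.000166;  (3·δq/q)² = (3×0.0160)² = 0.00230
δQ/Q = √(0.00857) = 0.0926
Q = 0.000179, so δQ = 0.0926 × 0.000179 = 1.65e-05.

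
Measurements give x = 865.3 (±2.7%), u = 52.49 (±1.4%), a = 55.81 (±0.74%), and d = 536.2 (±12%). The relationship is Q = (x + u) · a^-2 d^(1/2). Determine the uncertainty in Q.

0.456

Let w = x + u = 917.8. δw = √(δx² + δu²) = √(546 + 0.540) = 23.4, so δw/w = 0.0255.
Q is then a monomial in w, a, d:
δQ/Q = √((δw/w)² + (-2·δa/a)² + (½·δd/d)²) = √(0.000649 + 0.000219 + 0.00360) = 0.0668
Q = 6.823, so δQ = 0.0668 × 6.823 = 0.456.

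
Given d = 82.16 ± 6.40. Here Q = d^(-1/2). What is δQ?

0.00430

Q ∝ d^(-1/2), so δQ/Q = |−½| · δd/d = 0.5 × 0.0779 = 0.0389.
Q = 0.1103, so δQ = 0.0389 × 0.1103 = 0.00430.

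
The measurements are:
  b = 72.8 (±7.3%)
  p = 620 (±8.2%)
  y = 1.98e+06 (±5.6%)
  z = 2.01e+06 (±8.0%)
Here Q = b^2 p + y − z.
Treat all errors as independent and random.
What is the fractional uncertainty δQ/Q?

Let w = b^2·p = 3.29e+06. δw/w = √((2·δb/b)² + (1·δp/p)²) = √(0.0213 + 0.00672) = 0.167, so δw = 5.5e+05.
Q = w + y − z: δQ = √(δw² + δy² + δz²) = √(3.03e+11 + 1.23e+10 + 2.59e+10) = 5.84e+05
Q = 3.26e+06, so δQ/Q = 5.84e+05/3.26e+06 = 0.179.

0.179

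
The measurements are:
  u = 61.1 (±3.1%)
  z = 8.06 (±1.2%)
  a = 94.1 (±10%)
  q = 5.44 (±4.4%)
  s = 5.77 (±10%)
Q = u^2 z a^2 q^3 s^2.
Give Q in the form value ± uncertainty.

(1.43 ± 0.455) × 10^12

For a monomial Q ∝ u^2, z, a^2, q^3, s^2, fractional errors add in quadrature:
  (2·δu/u)² = (2×0.0310)² = 0.00384;  (1·δz/z)² = (1×0.0120)² = 0.000144;  (2·δa/a)² = (2×0.100)² = 0.0400;  (3·δq/q)² = (3×0.0440)² = 0.0174;  (2·δs/s)² = (2×0.100)² = 0.0400
δQ/Q = √(0.101) = 0.318
Q = 1.43e+12, so δQ = 0.318 × 1.43e+12 = 4.55e+11.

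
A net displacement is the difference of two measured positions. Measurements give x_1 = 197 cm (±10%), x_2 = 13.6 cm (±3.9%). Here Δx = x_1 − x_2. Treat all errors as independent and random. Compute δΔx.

For a sum/difference, combine absolute errors in quadrature:
  (δx_1)² = 388;  (δx_2)² = 0.281
δΔx = √(388) = 19.7 cm

19.7 cm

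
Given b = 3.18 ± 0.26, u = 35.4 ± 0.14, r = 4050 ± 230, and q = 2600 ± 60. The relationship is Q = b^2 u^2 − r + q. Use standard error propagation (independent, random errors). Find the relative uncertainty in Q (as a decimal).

Let p = b^2·u^2 = 12700. δp/p = √((2·δb/b)² + (2·δu/u)²) = √(0.0267 + 6.26e-05) = 0.164, so δp = 2070.
Q = p − r + q: δQ = √(δp² + δr² + δq²) = √(4.3e+06 + 52900 + 3600) = 2090
Q = 11200, so δQ/Q = 2090/11200 = 0.186.

0.186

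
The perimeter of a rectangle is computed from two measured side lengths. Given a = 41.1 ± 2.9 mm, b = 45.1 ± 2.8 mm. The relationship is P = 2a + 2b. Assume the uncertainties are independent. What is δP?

Each term contributes (cᵢ δxᵢ)² to (δP)²:
  (2·δa)² = 33.6;  (2·δb)² = 31.4
δP = √(65.0) = 8.06 mm

8.06 mm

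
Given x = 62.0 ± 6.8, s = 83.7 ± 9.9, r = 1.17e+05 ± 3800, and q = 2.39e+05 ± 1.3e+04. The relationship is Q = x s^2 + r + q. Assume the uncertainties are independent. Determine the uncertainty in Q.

Let p = x·s^2 = 4.34e+05. δp/p = √((1·δx/x)² + (2·δs/s)²) = √(0.0120 + 0.0560) = 0.261, so δp = 1.13e+05.
Q = p + r + q: δQ = √(δp² + δr² + δq²) = √(1.28e+10 + 1.44e+07 + 1.69e+08) = 1.14e+05

1.14e+05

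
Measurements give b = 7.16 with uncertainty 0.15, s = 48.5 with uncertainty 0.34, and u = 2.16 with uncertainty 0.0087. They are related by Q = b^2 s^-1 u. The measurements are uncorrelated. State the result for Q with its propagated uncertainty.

2.28 ± 0.0974

Since Q is a product/quotient, work with relative uncertainties:
  (2·δb/b)² = (2×0.0209)² = 0.00176;  (-1·δs/s)² = (-1×0.00701)² = 4.91e-05;  (1·δu/u)² = (1×0.00403)² = 1.62e-05
δQ/Q = √(0.00182) = 0.0427
Q = 2.28, so δQ = 0.0427 × 2.28 = 0.0974.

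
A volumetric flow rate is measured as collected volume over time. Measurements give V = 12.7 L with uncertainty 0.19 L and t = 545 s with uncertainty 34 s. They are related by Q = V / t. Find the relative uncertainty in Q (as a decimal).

For a monomial Q ∝ V, t^-1, fractional errors add in quadrature:
  (1·δV/V)² = (1×0.0150)² = 0.000224;  (-1·δt/t)² = (-1×0.0624)² = 0.00389
δQ/Q = √(0.00412) = 0.0642

0.0642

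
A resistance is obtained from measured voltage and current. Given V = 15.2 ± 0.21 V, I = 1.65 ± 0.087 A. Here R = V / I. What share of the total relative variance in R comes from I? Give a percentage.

(δR/R)² = (1·δV/V)² + (-1·δI/I)²
  V term: (1×0.0138)² = 0.000191
  I term: (-1×0.0527)² = 0.00278
Total = 0.00297. Share from I = 0.00278/0.00297 = 0.936.

93.6%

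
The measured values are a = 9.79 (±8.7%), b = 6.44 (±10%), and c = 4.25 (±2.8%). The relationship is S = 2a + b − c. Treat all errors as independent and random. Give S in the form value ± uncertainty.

Absolute uncertainties add in quadrature for a linear combination:
  (2·δa)² = 2.90;  (δb)² = 0.415;  (δc)² = 0.0142
δS = √(3.33) = 1.83
S = 21.8.

21.8 ± 1.83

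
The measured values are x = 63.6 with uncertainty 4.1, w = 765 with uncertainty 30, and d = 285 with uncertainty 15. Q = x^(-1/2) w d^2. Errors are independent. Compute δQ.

9.11e+05

Since Q is a product/quotient, work with relative uncertainties:
  (−½·δx/x)² = (-0.5×0.0645)² = 0.00104;  (1·δw/w)² = (1×0.0392)² = 0.00154;  (2·δd/d)² = (2×0.0526)² = 0.0111
δQ/Q = √(0.0137) = 0.117
Q = 7.79e+06, so δQ = 0.117 × 7.79e+06 = 9.11e+05.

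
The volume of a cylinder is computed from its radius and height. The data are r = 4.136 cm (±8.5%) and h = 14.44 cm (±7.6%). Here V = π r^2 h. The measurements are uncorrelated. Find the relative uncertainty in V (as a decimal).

V is a product of powers, so relative uncertainties combine in quadrature:
  (2·δr/r)² = (2×0.0850)² = 0.0289;  (1·δh/h)² = (1×0.0760)² = 0.00578
δV/V = √(0.0347) = 0.186

0.186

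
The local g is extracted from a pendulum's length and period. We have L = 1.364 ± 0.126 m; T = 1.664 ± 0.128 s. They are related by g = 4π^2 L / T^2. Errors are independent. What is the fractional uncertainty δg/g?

0.179

Each factor contributes (exponent × relative error)² to (δg/g)²:
  (1·δL/L)² = (1×0.0924)² = 0.00853;  (-2·δT/T)² = (-2×0.0769)² = 0.0237
δg/g = √(0.0322) = 0.179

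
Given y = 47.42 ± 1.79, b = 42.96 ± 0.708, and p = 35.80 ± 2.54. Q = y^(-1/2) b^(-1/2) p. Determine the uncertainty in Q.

0.0586

Since Q is a product/quotient, work with relative uncertainties:
  (−½·δy/y)² = (-0.5×0.0377)² = 0.000356;  (−½·δb/b)² = (-0.5×0.0165)² = 6.79e-05;  (1·δp/p)² = (1×0.0709)² = 0.00503
δQ/Q = √(0.00546) = 0.0739
Q = 0.7932, so δQ = 0.0739 × 0.7932 = 0.0586.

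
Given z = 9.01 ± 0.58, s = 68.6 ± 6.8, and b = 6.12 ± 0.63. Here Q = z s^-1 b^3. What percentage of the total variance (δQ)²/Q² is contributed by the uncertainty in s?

8.99%

(δQ/Q)² = (1·δz/z)² + (-1·δs/s)² + (3·δb/b)²
  z term: (1×0.0644)² = 0.00414
  s term: (-1×0.0991)² = 0.00983
  b term: (3×0.103)² = 0.0954
Total = 0.109. Share from s = 0.00983/0.109 = 0.0899.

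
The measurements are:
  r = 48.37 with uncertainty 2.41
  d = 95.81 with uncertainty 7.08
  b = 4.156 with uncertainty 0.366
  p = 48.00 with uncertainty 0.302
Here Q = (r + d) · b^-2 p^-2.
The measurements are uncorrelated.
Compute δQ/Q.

Let u = r + d = 144.2. δu = √(δr² + δd²) = √(5.81 + 50.1) = 7.48, so δu/u = 0.0519.
Q is then a monomial in u, b, p:
δQ/Q = √((δu/u)² + (-2·δb/b)² + (-2·δp/p)²) = √(0.00269 + 0.0310 + 0.000158) = 0.184

0.184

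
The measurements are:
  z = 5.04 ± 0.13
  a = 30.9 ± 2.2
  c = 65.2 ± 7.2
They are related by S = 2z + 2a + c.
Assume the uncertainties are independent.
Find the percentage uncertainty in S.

6.16%

S is a linear combination, so absolute uncertainties add in quadrature:
  (2·δz)² = 0.0676;  (2·δa)² = 19.4;  (δc)² = 51.8
δS = √(71.3) = 8.44
S = 137, so δS/S = 8.44/137 = 0.0616.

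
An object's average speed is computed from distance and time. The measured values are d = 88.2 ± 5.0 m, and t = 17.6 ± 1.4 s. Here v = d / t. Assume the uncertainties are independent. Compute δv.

Relative error in a monomial: (δv/v)² = Σ (nᵢ · δxᵢ/xᵢ)².
  (1·δd/d)² = (1×0.0567)² = 0.00321;  (-1·δt/t)² = (-1×0.0795)² = 0.00633
δv/v = √(0.00954) = 0.0977
v = 5.01 m/s, so δv = 0.0977 × 5.01 = 0.490 m/s.

0.490 m/s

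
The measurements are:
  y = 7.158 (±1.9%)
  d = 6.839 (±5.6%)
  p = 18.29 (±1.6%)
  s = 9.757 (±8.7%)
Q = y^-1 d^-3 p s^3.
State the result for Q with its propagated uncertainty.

7.420 ± 2.31

Each factor contributes (exponent × relative error)² to (δQ/Q)²:
  (-1·δy/y)² = (-1×0.0190)² = 0.000361;  (-3·δd/d)² = (-3×0.0560)² = 0.0282;  (1·δp/p)² = (1×0.0160)² = 0.000256;  (3·δs/s)² = (3×0.0870)² = 0.0681
δQ/Q = √(0.0970) = 0.311
Q = 7.420, so δQ = 0.311 × 7.420 = 2.31.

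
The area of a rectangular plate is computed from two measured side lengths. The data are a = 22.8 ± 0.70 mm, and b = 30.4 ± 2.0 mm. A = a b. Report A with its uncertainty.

For a monomial A ∝ a, b, fractional errors add in quadrature:
  (1·δa/a)² = (1×0.0307)² = 0.000943;  (1·δb/b)² = (1×0.0658)² = 0.00433
δA/A = √(0.00527) = 0.0726
A = 693 mm^2, so δA = 0.0726 × 693 = 50.3 mm^2.

693 ± 50.3 mm^2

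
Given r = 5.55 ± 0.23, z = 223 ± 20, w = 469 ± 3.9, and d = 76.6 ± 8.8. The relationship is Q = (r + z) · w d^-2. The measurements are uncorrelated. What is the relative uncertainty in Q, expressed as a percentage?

Let u = r + z = 229. δu = √(δr² + δz²) = √(0.0529 + 400) = 20.0, so δu/u = 0.0875.
Q is then a monomial in u, w, d:
δQ/Q = √((δu/u)² + (1·δw/w)² + (-2·δd/d)²) = √(0.00766 + 6.91e-05 + 0.0528) = 0.246

24.6%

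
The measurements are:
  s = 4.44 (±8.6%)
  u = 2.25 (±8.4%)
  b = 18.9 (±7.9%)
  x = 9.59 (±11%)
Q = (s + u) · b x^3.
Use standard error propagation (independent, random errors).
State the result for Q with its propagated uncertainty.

Let w = s + u = 6.69. δw = √(δs² + δu²) = √(0.146 + 0.0357) = 0.426, so δw/w = 0.0637.
Q is then a monomial in w, b, x:
δQ/Q = √((δw/w)² + (1·δb/b)² + (3·δx/x)²) = √(0.00406 + 0.00624 + 0.109) = 0.345
Q = 1.12e+05, so δQ = 0.345 × 1.12e+05 = 38500.

(1.12 ± 0.385) × 10^5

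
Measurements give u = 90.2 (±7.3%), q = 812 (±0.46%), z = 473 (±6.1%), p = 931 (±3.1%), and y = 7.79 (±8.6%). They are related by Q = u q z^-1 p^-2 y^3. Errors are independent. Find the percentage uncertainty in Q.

Products/powers → add relative errors in quadrature, weighted by exponent:
  (1·δu/u)² = (1×0.0730)² = 0.00533;  (1·δq/q)² = (1×0.00460)² = 2.12e-05;  (-1·δz/z)² = (-1×0.0610)² = 0.00372;  (-2·δp/p)² = (-2×0.0310)² = 0.00384;  (3·δy/y)² = (3×0.0860)² = 0.0666
δQ/Q = √(0.0795) = 0.282

28.2%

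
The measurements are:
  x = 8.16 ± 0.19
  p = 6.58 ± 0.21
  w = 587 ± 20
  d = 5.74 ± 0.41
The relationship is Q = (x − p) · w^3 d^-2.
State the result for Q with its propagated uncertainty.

(9.70 ± 2.43) × 10^6

Let u = x − p = 1.58. δu = √(δx² + δp²) = √(0.0361 + 0.0441) = 0.283, so δu/u = 0.179.
Q is then a monomial in u, w, d:
δQ/Q = √((δu/u)² + (3·δw/w)² + (-2·δd/d)²) = √(0.0321 + 0.0104 + 0.0204) = 0.251
Q = 9.7e+06, so δQ = 0.251 × 9.7e+06 = 2.43e+06.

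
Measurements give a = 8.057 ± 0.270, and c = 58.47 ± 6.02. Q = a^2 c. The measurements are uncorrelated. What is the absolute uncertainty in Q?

Products/powers → add relative errors in quadrature, weighted by exponent:
  (2·δa/a)² = (2×0.0335)² = 0.00449;  (1·δc/c)² = (1×0.103)² = 0.0106
δQ/Q = √(0.0151) = 0.123
Q = 3796, so δQ = 0.123 × 3796 = 466.

466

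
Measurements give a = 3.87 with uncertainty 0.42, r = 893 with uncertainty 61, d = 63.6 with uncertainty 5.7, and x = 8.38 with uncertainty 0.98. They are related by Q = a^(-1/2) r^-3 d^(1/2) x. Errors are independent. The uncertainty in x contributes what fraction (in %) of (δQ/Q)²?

(δQ/Q)² = (−½·δa/a)² + (-3·δr/r)² + (½·δd/d)² + (1·δx/x)²
  a term: (-0.5×0.109)² = 0.00294
  r term: (-3×0.0683)² = 0.0420
  d term: (0.5×0.0896)² = 0.00201
  x term: (1×0.117)² = 0.0137
Total = 0.0606. Share from x = 0.0137/0.0606 = 0.226.

22.6%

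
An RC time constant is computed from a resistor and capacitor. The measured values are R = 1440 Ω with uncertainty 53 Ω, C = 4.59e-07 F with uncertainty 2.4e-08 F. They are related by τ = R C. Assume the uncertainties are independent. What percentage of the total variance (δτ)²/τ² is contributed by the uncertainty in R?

33.1%

(δτ/τ)² = (1·δR/R)² + (1·δC/C)²
  R term: (1×0.0368)² = 0.00135
  C term: (1×0.0523)² = 0.00273
Total = 0.00409. Share from R = 0.00135/0.00409 = 0.331.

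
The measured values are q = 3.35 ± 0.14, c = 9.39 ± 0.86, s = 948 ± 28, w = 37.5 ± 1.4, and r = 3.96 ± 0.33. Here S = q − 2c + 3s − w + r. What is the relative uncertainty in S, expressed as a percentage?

3.01%

Each term contributes (cᵢ δxᵢ)² to (δS)²:
  (δq)² = 0.0196;  (2·δc)² = 2.96;  (3·δs)² = 7060;  (δw)² = 1.96;  (δr)² = 0.109
δS = √(7060) = 84.0
S = 2800, so δS/S = 84.0/2800 = 0.0301.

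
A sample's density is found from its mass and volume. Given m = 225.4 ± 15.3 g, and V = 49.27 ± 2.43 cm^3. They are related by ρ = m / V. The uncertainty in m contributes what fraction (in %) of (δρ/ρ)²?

(δρ/ρ)² = (1·δm/m)² + (-1·δV/V)²
  m term: (1×0.0679)² = 0.00461
  V term: (-1×0.0493)² = 0.00243
Total = 0.00704. Share from m = 0.00461/0.00704 = 0.654.

65.4%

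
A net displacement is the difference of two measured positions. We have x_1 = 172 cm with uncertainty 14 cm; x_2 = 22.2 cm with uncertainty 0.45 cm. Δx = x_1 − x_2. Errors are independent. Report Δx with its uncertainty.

Δx is a linear combination, so absolute uncertainties add in quadrature:
  (δx_1)² = 196;  (δx_2)² = 0.203
δΔx = √(196) = 14.0 cm
Δx = 150 cm.

150 ± 14.0 cm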